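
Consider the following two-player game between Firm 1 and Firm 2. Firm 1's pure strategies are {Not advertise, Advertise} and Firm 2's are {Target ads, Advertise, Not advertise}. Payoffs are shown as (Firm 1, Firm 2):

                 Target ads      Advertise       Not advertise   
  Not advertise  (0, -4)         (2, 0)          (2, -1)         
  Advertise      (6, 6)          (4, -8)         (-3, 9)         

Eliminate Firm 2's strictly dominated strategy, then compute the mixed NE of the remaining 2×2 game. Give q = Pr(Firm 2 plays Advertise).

q = 5/7

Firm 2's strategy Target ads is strictly dominated by Not advertise: -1 > -4 and 9 > 6. Eliminate Target ads.
In a mixed equilibrium Firm 1 is indifferent between Not advertise and Advertise; this condition fixes q.
  Firm 1's payoff to Not advertise: q·2 + (1−q)·2 = 2
  Firm 1's payoff to Advertise: q·4 + (1−q)·(-3) = 7q - 3
  2 = 7q - 3  ⇒  -7q = -5  ⇒  q = 5/7.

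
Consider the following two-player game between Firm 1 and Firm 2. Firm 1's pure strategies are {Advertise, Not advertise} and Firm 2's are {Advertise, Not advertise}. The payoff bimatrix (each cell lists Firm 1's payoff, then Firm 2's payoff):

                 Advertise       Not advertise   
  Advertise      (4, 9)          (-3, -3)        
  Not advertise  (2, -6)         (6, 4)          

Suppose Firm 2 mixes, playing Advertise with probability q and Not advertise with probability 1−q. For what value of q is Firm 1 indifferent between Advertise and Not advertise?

In a mixed equilibrium Firm 1 is indifferent between Advertise and Not advertise; this condition fixes q.
  Firm 1's payoff to Advertise: q·4 + (1−q)·(-3) = 7q - 3
  Firm 1's payoff to Not advertise: q·2 + (1−q)·6 = -4q + 6
  7q - 3 = -4q + 6  ⇒  11q = 9  ⇒  q = 9/11.

q = 9/11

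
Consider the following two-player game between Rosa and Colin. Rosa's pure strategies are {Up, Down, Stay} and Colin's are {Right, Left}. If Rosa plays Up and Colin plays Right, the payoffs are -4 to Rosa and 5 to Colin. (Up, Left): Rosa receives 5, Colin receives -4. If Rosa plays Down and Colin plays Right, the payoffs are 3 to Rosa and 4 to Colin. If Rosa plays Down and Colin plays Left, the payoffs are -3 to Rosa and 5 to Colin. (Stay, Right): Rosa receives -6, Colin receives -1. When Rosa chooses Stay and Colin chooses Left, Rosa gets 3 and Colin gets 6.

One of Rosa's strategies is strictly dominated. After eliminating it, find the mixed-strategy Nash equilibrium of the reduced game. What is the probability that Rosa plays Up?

p = 1/10

Rosa's strategy Stay is strictly dominated by Up: -4 > -6 and 5 > 3. Eliminate Stay.
Rosa's mix must leave Colin indifferent between Right and Left.
  Colin's payoff from Right: p·5 + (1−p)·4 = p + 4
  Colin's payoff from Left: p·(-4) + (1−p)·5 = -9p + 5
  p + 4 = -9p + 5  ⇒  10p = 1  ⇒  p = 1/10.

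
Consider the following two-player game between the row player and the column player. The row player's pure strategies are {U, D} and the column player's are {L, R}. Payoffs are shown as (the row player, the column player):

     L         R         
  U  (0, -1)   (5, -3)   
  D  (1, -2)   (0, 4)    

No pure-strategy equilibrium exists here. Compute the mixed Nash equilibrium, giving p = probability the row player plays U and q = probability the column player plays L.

Set the column player's expected payoff from L equal to that from R:
  the column player's payoff to L: p·(-1) + (1−p)·(-2) = p - 2
  the column player's payoff to R: p·(-3) + (1−p)·4 = -7p + 4
  p - 2 = -7p + 4  ⇒  8p = 6  ⇒  p = 3/4.
The row player's indifference between U and D determines the column player's mixing probability q:
  the row player's expected payoff from U: q·0 + (1−q)·5 = -5q + 5
  the row player's expected payoff from D: q·1 + (1−q)·0 = q
  -5q + 5 = q  ⇒  -6q = -5  ⇒  q = 5/6.

p = 3/4, q = 5/6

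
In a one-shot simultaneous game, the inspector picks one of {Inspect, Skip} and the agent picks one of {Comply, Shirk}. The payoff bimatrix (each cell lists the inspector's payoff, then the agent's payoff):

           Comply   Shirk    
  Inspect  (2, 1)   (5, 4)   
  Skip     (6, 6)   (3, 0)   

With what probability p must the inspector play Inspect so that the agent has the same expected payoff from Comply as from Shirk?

Set the agent's expected payoff from Comply equal to that from Shirk:
  the agent's payoff from Comply: p·1 + (1−p)·6 = -5p + 6
  the agent's payoff from Shirk: p·4 + (1−p)·0 = 4p
  -5p + 6 = 4p  ⇒  -9p = -6  ⇒  p = 2/3.

p = 2/3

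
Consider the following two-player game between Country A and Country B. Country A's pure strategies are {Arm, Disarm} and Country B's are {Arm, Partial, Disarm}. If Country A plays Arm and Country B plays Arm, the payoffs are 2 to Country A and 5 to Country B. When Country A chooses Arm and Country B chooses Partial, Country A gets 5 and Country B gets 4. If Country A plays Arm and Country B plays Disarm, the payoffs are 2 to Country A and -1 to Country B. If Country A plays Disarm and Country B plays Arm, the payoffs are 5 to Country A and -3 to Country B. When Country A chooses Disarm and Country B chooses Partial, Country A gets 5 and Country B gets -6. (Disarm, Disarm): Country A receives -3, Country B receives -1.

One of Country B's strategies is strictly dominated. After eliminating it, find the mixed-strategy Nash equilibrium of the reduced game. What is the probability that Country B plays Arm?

q = 5/8

Country B's strategy Partial is strictly dominated by Arm: 5 > 4 and -3 > -6. Eliminate Partial.
Country B's mix must leave Country A indifferent between Arm and Disarm.
  Country A's expected payoff from Arm: q·2 + (1−q)·2 = 2
  Country A's expected payoff from Disarm: q·5 + (1−q)·(-3) = 8q - 3
  2 = 8q - 3  ⇒  -8q = -5  ⇒  q = 5/8.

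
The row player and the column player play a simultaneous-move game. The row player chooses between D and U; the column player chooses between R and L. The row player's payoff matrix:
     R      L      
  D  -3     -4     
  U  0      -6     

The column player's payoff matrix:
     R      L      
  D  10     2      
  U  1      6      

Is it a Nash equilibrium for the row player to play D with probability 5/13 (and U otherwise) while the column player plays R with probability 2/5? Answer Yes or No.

Yes

Check the column player's indifference given the row player's mix p = 5/13:
  payoff from R = 58/13; payoff from L = 58/13 — equal.
Check the row player's indifference given the column player's mix q = 2/5:
  payoff from D = -18/5; payoff from U = -18/5 — equal.
Both players are indifferent, so neither can profitably deviate.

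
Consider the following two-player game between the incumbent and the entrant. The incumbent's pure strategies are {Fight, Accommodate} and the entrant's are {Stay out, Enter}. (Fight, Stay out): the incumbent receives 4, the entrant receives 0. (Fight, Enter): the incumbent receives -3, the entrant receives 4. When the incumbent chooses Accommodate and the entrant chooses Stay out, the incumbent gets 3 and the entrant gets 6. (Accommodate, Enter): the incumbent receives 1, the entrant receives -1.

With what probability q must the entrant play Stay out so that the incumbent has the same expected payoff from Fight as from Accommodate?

The incumbent's indifference between Fight and Accommodate determines the entrant's mixing probability q:
  the incumbent's expected payoff from Fight: q·4 + (1−q)·(-3) = 7q - 3
  the incumbent's expected payoff from Accommodate: q·3 + (1−q)·1 = 2q + 1
  7q - 3 = 2q + 1  ⇒  5q = 4  ⇒  q = 4/5.

q = 4/5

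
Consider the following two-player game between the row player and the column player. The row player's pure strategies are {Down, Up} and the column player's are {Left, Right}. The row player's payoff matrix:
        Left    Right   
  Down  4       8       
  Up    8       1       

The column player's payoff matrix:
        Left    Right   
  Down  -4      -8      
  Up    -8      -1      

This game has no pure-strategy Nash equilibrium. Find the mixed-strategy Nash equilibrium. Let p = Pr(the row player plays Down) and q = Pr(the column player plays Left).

The row player's mix must leave the column player indifferent between Left and Right.
  the column player's payoff to Left: p·(-4) + (1−p)·(-8) = 4p - 8
  the column player's payoff to Right: p·(-8) + (1−p)·(-1) = -7p - 1
  4p - 8 = -7p - 1  ⇒  11p = 7  ⇒  p = 7/11.
The column player's mix must leave the row player indifferent between Down and Up.
  the row player's payoff from Down: q·4 + (1−q)·8 = -4q + 8
  the row player's payoff from Up: q·8 + (1−q)·1 = 7q + 1
  -4q + 8 = 7q + 1  ⇒  -11q = -7  ⇒  q = 7/11.

p = 7/11, q = 7/11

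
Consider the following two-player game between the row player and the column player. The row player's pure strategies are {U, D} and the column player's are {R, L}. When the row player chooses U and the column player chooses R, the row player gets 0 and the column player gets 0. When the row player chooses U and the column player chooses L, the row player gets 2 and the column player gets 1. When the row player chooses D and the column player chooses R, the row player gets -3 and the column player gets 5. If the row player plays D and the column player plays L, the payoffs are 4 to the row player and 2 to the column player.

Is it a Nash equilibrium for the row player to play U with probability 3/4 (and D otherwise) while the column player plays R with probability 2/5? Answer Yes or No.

Check the column player's indifference given the row player's mix p = 3/4:
  payoff from R = 5/4; payoff from L = 5/4 — equal.
Check the row player's indifference given the column player's mix q = 2/5:
  payoff from U = 6/5; payoff from D = 6/5 — equal.
Both players are indifferent, so neither can profitably deviate.

Yes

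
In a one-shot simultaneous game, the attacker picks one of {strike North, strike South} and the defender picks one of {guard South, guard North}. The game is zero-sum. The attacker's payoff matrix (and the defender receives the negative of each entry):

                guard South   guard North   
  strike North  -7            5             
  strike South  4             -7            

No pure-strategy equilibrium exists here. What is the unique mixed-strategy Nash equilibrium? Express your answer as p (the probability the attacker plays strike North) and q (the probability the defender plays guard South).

The defender's indifference between guard South and guard North determines the attacker's mixing probability p:
  the defender's payoff from guard South: p·7 + (1−p)·(-4) = 11p - 4
  the defender's payoff from guard North: p·(-5) + (1−p)·7 = -12p + 7
  11p - 4 = -12p + 7  ⇒  23p = 11  ⇒  p = 11/23.
The attacker's indifference between strike North and strike South determines the defender's mixing probability q:
  the attacker's expected payoff from strike North: q·(-7) + (1−q)·5 = -12q + 5
  the attacker's expected payoff from strike South: q·4 + (1−q)·(-7) = 11q - 7
  -12q + 5 = 11q - 7  ⇒  -23q = -12  ⇒  q = 12/23.

p = 11/23, q = 12/23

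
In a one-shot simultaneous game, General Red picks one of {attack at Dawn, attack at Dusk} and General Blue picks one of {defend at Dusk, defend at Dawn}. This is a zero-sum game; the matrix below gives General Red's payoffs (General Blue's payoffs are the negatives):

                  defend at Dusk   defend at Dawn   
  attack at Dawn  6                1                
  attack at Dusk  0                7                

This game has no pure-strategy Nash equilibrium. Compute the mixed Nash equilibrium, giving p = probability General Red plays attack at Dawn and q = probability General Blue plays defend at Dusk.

p = 7/12, q = 1/2

General Red's mix must leave General Blue indifferent between defend at Dusk and defend at Dawn.
  General Blue's payoff from defend at Dusk: p·(-6) + (1−p)·0 = -6p
  General Blue's payoff from defend at Dawn: p·(-1) + (1−p)·(-7) = 6p - 7
  -6p = 6p - 7  ⇒  -12p = -7  ⇒  p = 7/12.
General Blue's mix must leave General Red indifferent between attack at Dawn and attack at Dusk.
  General Red's expected payoff from attack at Dawn: q·6 + (1−q)·1 = 5q + 1
  General Red's expected payoff from attack at Dusk: q·0 + (1−q)·7 = -7q + 7
  5q + 1 = -7q + 7  ⇒  12q = 6  ⇒  q = 1/2.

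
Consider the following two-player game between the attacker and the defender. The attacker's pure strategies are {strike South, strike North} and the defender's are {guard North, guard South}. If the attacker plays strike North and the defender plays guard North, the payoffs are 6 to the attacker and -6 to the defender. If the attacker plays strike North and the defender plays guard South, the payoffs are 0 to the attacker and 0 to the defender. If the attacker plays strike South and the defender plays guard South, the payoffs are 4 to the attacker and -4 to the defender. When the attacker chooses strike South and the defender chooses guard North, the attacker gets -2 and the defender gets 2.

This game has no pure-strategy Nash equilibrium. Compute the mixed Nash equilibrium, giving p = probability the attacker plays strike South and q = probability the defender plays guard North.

In a mixed equilibrium the defender is indifferent between guard North and guard South; this condition fixes p.
  the defender's payoff to guard North: p·2 + (1−p)·(-6) = 8p - 6
  the defender's payoff to guard South: p·(-4) + (1−p)·0 = -4p
  8p - 6 = -4p  ⇒  12p = 6  ⇒  p = 1/2.
The defender's mix must leave the attacker indifferent between strike South and strike North.
  the attacker's payoff from strike South: q·(-2) + (1−q)·4 = -6q + 4
  the attacker's payoff from strike North: q·6 + (1−q)·0 = 6q
  -6q + 4 = 6q  ⇒  -12q = -4  ⇒  q = 1/3.

p = 1/2, q = 1/3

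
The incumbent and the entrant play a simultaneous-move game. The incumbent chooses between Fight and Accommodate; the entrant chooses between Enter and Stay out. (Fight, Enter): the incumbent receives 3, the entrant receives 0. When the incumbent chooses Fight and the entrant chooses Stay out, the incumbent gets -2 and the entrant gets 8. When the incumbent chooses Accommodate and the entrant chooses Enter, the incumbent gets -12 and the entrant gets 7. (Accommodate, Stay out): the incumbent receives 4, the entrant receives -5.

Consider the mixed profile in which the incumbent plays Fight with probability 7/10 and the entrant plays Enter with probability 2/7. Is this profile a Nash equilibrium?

Given the incumbent's mix p = 7/10, the entrant's payoff from Enter is 21/10 but from Stay out is 41/10. The entrant strictly prefers Stay out, so the entrant would not mix.
So the proposed profile is not a Nash equilibrium.

No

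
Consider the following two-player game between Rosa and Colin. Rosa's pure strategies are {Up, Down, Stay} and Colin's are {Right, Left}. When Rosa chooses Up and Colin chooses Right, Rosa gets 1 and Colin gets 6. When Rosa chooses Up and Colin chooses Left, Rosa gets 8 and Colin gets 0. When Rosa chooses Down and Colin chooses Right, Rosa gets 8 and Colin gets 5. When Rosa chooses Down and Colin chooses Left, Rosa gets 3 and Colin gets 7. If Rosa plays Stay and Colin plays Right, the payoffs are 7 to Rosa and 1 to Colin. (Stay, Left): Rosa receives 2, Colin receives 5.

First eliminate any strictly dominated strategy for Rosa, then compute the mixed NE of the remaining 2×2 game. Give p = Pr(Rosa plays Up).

Rosa's strategy Stay is strictly dominated by Down: 8 > 7 and 3 > 2. Eliminate Stay.
Colin's indifference between Right and Left determines Rosa's mixing probability p:
  Colin's payoff to Right: p·6 + (1−p)·5 = p + 5
  Colin's payoff to Left: p·0 + (1−p)·7 = -7p + 7
  p + 5 = -7p + 7  ⇒  8p = 2  ⇒  p = 1/4.

p = 1/4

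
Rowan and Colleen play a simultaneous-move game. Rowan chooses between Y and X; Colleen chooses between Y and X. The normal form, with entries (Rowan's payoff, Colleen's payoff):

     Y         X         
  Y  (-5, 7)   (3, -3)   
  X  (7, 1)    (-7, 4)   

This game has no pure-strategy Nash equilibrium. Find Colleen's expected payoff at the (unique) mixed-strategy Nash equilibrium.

31/13

Colleen's indifference between Y and X determines Rowan's mixing probability p:
  Colleen's payoff to Y: p·7 + (1−p)·1 = 6p + 1
  Colleen's payoff to X: p·(-3) + (1−p)·4 = -7p + 4
  6p + 1 = -7p + 4  ⇒  13p = 3  ⇒  p = 3/13.
At equilibrium Colleen is indifferent across columns, so Colleen's payoff equals the payoff from Y: (3/13)·7 + (10/13)·1 = 31/13.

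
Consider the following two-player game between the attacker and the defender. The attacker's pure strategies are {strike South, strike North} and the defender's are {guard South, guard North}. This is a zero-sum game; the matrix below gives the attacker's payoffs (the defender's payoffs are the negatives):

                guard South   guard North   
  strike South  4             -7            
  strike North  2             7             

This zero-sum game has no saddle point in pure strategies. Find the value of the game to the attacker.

In a mixed equilibrium the attacker is indifferent between strike South and strike North; this condition fixes q.
  the attacker's expected payoff from strike South: q·4 + (1−q)·(-7) = 11q - 7
  the attacker's expected payoff from strike North: q·2 + (1−q)·7 = -5q + 7
  11q - 7 = -5q + 7  ⇒  16q = 14  ⇒  q = 7/8.
The value is the attacker's expected payoff against this mix (using strike South): (7/8)·4 + (1/8)·(-7) = 21/8.

v = 21/8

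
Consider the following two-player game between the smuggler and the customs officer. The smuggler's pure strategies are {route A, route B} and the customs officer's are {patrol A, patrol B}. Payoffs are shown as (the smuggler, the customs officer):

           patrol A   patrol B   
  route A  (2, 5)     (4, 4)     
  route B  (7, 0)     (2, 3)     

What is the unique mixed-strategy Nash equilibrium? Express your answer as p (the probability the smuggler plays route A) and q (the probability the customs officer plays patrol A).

p = 3/4, q = 2/7

The smuggler's mix must leave the customs officer indifferent between patrol A and patrol B.
  the customs officer's payoff from patrol A: p·5 + (1−p)·0 = 5p
  the customs officer's payoff from patrol B: p·4 + (1−p)·3 = p + 3
  5p = p + 3  ⇒  4p = 3  ⇒  p = 3/4.
The customs officer's mix must leave the smuggler indifferent between route A and route B.
  the smuggler's payoff to route A: q·2 + (1−q)·4 = -2q + 4
  the smuggler's payoff to route B: q·7 + (1−q)·2 = 5q + 2
  -2q + 4 = 5q + 2  ⇒  -7q = -2  ⇒  q = 2/7.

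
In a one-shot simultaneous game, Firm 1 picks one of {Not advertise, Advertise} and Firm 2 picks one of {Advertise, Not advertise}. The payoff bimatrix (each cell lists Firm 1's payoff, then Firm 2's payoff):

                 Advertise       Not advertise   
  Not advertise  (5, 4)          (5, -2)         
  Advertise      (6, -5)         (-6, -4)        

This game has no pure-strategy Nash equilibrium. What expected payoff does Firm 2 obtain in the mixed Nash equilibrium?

-26/7

Firm 2's indifference between Advertise and Not advertise determines Firm 1's mixing probability p:
  Firm 2's payoff from Advertise: p·4 + (1−p)·(-5) = 9p - 5
  Firm 2's payoff from Not advertise: p·(-2) + (1−p)·(-4) = 2p - 4
  9p - 5 = 2p - 4  ⇒  7p = 1  ⇒  p = 1/7.
At equilibrium Firm 2 is indifferent across columns, so Firm 2's payoff equals the payoff from Advertise: (1/7)·4 + (6/7)·(-5) = -26/7.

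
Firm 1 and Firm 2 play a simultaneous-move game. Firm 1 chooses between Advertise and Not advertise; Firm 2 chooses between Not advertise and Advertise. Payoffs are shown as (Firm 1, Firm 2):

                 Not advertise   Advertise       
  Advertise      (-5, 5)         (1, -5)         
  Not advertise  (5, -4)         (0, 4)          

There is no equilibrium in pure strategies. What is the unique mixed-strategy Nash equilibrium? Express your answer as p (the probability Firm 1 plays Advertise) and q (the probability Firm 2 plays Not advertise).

For Firm 2 to be willing to mix, Firm 2 must be indifferent between Not advertise and Advertise, which pins down Firm 1's mix.
  Firm 2's payoff from Not advertise: p·5 + (1−p)·(-4) = 9p - 4
  Firm 2's payoff from Advertise: p·(-5) + (1−p)·4 = -9p + 4
  9p - 4 = -9p + 4  ⇒  18p = 8  ⇒  p = 4/9.
In a mixed equilibrium Firm 1 is indifferent between Advertise and Not advertise; this condition fixes q.
  Firm 1's payoff from Advertise: q·(-5) + (1−q)·1 = -6q + 1
  Firm 1's payoff from Not advertise: q·5 + (1−q)·0 = 5q
  -6q + 1 = 5q  ⇒  -11q = -1  ⇒  q = 1/11.

p = 4/9, q = 1/11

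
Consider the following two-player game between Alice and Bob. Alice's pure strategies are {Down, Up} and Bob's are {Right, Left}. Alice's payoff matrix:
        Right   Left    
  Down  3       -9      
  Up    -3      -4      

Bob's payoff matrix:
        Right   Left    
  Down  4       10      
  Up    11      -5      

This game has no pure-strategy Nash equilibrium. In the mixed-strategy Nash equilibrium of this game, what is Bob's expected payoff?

65/11

For Bob to be willing to mix, Bob must be indifferent between Right and Left, which pins down Alice's mix.
  Bob's payoff from Right: p·4 + (1−p)·11 = -7p + 11
  Bob's payoff from Left: p·10 + (1−p)·(-5) = 15p - 5
  -7p + 11 = 15p - 5  ⇒  -22p = -16  ⇒  p = 8/11.
At equilibrium Bob is indifferent across columns, so Bob's payoff equals the payoff from Right: (8/11)·4 + (3/11)·11 = 65/11.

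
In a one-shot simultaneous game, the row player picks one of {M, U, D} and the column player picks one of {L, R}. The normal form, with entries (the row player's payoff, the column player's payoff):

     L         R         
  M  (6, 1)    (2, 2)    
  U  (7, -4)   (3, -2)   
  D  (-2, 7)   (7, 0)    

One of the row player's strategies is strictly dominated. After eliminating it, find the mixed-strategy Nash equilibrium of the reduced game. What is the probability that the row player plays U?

The row player's strategy M is strictly dominated by U: 7 > 6 and 3 > 2. Eliminate M.
For the column player to be willing to mix, the column player must be indifferent between L and R, which pins down the row player's mix.
  the column player's expected payoff from L: p·(-4) + (1−p)·7 = -11p + 7
  the column player's expected payoff from R: p·(-2) + (1−p)·0 = -2p
  -11p + 7 = -2p  ⇒  -9p = -7  ⇒  p = 7/9.

p = 7/9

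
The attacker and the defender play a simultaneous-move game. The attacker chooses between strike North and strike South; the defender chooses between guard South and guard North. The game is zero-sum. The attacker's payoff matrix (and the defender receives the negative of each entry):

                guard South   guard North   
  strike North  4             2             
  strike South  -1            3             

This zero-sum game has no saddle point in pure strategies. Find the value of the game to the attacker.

In a mixed equilibrium the attacker is indifferent between strike North and strike South; this condition fixes q.
  the attacker's payoff to strike North: q·4 + (1−q)·2 = 2q + 2
  the attacker's payoff to strike South: q·(-1) + (1−q)·3 = -4q + 3
  2q + 2 = -4q + 3  ⇒  6q = 1  ⇒  q = 1/6.
The value is the attacker's expected payoff against this mix (using strike North): (1/6)·4 + (5/6)·2 = 7/3.

v = 7/3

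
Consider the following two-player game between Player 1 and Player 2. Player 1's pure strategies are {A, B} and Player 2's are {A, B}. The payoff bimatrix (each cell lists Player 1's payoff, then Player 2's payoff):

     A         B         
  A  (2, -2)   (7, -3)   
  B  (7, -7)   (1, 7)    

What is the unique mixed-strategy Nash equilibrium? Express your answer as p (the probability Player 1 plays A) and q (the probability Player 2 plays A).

Player 1's mix must leave Player 2 indifferent between A and B.
  Player 2's payoff from A: p·(-2) + (1−p)·(-7) = 5p - 7
  Player 2's payoff from B: p·(-3) + (1−p)·7 = -10p + 7
  5p - 7 = -10p + 7  ⇒  15p = 14  ⇒  p = 14/15.
In a mixed equilibrium Player 1 is indifferent between A and B; this condition fixes q.
  Player 1's payoff from A: q·2 + (1−q)·7 = -5q + 7
  Player 1's payoff from B: q·7 + (1−q)·1 = 6q + 1
  -5q + 7 = 6q + 1  ⇒  -11q = -6  ⇒  q = 6/11.

p = 14/15, q = 6/11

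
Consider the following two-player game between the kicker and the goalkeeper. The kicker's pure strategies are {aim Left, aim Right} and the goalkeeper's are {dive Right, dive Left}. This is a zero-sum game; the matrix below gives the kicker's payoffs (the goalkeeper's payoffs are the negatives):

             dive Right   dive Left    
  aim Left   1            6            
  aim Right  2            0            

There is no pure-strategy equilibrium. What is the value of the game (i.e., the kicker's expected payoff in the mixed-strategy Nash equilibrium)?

v = 12/7

In a mixed equilibrium the kicker is indifferent between aim Left and aim Right; this condition fixes q.
  the kicker's payoff to aim Left: q·1 + (1−q)·6 = -5q + 6
  the kicker's payoff to aim Right: q·2 + (1−q)·0 = 2q
  -5q + 6 = 2q  ⇒  -7q = -6  ⇒  q = 6/7.
The value is the kicker's expected payoff against this mix (using aim Left): (6/7)·1 + (1/7)·6 = 12/7.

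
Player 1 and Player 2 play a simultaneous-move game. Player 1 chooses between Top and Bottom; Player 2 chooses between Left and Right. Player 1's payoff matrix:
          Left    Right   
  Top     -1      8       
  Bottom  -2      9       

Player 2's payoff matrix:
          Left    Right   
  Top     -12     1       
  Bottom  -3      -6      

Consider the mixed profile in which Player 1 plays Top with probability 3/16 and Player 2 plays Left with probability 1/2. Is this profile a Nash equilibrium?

Yes

Check Player 2's indifference given Player 1's mix p = 3/16:
  payoff from Left = -75/16; payoff from Right = -75/16 — equal.
Check Player 1's indifference given Player 2's mix q = 1/2:
  payoff from Top = 7/2; payoff from Bottom = 7/2 — equal.
Both players are indifferent, so neither can profitably deviate.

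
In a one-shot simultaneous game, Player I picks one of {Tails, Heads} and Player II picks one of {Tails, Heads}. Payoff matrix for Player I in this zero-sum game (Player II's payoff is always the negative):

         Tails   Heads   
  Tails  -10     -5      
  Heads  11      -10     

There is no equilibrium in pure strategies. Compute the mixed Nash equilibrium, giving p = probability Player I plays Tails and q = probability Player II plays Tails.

p = 21/26, q = 5/26

Player I's mix must leave Player II indifferent between Tails and Heads.
  Player II's payoff from Tails: p·10 + (1−p)·(-11) = 21p - 11
  Player II's payoff from Heads: p·5 + (1−p)·10 = -5p + 10
  21p - 11 = -5p + 10  ⇒  26p = 21  ⇒  p = 21/26.
Set Player I's expected payoff from Tails equal to that from Heads:
  Player I's payoff to Tails: q·(-10) + (1−q)·(-5) = -5q - 5
  Player I's payoff to Heads: q·11 + (1−q)·(-10) = 21q - 10
  -5q - 5 = 21q - 10  ⇒  -26q = -5  ⇒  q = 5/26.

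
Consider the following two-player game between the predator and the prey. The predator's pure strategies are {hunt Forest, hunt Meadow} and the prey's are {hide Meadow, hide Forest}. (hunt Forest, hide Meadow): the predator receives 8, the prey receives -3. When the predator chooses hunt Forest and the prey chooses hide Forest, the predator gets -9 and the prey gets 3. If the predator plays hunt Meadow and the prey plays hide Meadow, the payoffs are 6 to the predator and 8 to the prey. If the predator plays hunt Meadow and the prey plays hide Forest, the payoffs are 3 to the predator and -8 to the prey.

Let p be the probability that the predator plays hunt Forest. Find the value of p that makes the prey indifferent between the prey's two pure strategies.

The prey's indifference between hide Meadow and hide Forest determines the predator's mixing probability p:
  the prey's expected payoff from hide Meadow: p·(-3) + (1−p)·8 = -11p + 8
  the prey's expected payoff from hide Forest: p·3 + (1−p)·(-8) = 11p - 8
  -11p + 8 = 11p - 8  ⇒  -22p = -16  ⇒  p = 8/11.

p = 8/11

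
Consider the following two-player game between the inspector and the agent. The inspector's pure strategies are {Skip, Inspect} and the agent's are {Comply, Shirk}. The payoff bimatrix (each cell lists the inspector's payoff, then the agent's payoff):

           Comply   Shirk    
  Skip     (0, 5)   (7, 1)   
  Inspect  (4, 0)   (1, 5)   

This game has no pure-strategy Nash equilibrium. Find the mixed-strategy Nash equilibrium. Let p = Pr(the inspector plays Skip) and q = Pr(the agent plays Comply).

p = 5/9, q = 3/5

In a mixed equilibrium the agent is indifferent between Comply and Shirk; this condition fixes p.
  the agent's payoff from Comply: p·5 + (1−p)·0 = 5p
  the agent's payoff from Shirk: p·1 + (1−p)·5 = -4p + 5
  5p = -4p + 5  ⇒  9p = 5  ⇒  p = 5/9.
In a mixed equilibrium the inspector is indifferent between Skip and Inspect; this condition fixes q.
  the inspector's payoff from Skip: q·0 + (1−q)·7 = -7q + 7
  the inspector's payoff from Inspect: q·4 + (1−q)·1 = 3q + 1
  -7q + 7 = 3q + 1  ⇒  -10q = -6  ⇒  q = 3/5.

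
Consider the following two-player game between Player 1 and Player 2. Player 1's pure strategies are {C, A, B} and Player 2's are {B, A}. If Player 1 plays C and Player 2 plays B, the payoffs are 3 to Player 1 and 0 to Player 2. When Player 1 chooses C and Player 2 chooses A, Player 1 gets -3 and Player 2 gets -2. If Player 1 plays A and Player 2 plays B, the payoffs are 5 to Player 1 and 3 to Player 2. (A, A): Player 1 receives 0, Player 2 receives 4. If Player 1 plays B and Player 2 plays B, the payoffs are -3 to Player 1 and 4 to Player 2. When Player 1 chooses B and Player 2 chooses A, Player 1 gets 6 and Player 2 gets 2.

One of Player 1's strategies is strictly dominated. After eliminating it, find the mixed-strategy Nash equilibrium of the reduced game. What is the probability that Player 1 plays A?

Player 1's strategy C is strictly dominated by A: 5 > 3 and 0 > -3. Eliminate C.
For Player 2 to be willing to mix, Player 2 must be indifferent between B and A, which pins down Player 1's mix.
  Player 2's expected payoff from B: p·3 + (1−p)·4 = -p + 4
  Player 2's expected payoff from A: p·4 + (1−p)·2 = 2p + 2
  -p + 4 = 2p + 2  ⇒  -3p = -2  ⇒  p = 2/3.

p = 2/3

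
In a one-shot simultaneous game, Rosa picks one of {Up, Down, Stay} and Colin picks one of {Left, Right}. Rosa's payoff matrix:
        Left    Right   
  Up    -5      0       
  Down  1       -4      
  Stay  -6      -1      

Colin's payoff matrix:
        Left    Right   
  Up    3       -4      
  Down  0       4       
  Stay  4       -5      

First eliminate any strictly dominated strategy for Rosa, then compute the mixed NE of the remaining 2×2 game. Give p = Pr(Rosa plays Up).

Rosa's strategy Stay is strictly dominated by Up: -5 > -6 and 0 > -1. Eliminate Stay.
For Colin to be willing to mix, Colin must be indifferent between Left and Right, which pins down Rosa's mix.
  Colin's expected payoff from Left: p·3 + (1−p)·0 = 3p
  Colin's expected payoff from Right: p·(-4) + (1−p)·4 = -8p + 4
  3p = -8p + 4  ⇒  11p = 4  ⇒  p = 4/11.

p = 4/11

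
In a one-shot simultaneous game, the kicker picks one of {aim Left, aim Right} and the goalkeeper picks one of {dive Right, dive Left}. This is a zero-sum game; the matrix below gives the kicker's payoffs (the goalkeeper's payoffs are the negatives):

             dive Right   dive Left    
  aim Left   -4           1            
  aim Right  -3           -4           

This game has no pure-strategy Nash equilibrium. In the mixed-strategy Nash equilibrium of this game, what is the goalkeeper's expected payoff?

19/6

For the goalkeeper to be willing to mix, the goalkeeper must be indifferent between dive Right and dive Left, which pins down the kicker's mix.
  the goalkeeper's expected payoff from dive Right: p·4 + (1−p)·3 = p + 3
  the goalkeeper's expected payoff from dive Left: p·(-1) + (1−p)·4 = -5p + 4
  p + 3 = -5p + 4  ⇒  6p = 1  ⇒  p = 1/6.
At equilibrium the goalkeeper is indifferent across columns, so the goalkeeper's payoff equals the payoff from dive Right: (1/6)·4 + (5/6)·3 = 19/6.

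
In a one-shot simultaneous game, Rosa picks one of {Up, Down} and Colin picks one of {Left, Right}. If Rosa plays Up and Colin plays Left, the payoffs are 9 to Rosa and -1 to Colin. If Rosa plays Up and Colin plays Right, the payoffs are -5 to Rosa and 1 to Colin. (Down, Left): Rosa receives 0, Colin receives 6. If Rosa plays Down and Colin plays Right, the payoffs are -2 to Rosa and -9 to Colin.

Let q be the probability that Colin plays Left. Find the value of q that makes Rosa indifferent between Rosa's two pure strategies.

q = 1/4

For Rosa to be willing to mix, Rosa must be indifferent between Up and Down, which pins down Colin's mix.
  Rosa's expected payoff from Up: q·9 + (1−q)·(-5) = 14q - 5
  Rosa's expected payoff from Down: q·0 + (1−q)·(-2) = 2q - 2
  14q - 5 = 2q - 2  ⇒  12q = 3  ⇒  q = 1/4.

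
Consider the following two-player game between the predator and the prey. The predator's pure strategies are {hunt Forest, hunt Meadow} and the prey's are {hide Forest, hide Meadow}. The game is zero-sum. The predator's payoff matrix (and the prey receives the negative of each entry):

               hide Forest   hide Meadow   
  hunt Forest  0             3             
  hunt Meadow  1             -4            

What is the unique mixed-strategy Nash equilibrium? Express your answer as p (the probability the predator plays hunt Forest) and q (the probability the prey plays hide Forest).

In a mixed equilibrium the prey is indifferent between hide Forest and hide Meadow; this condition fixes p.
  the prey's payoff from hide Forest: p·0 + (1−p)·(-1) = p - 1
  the prey's payoff from hide Meadow: p·(-3) + (1−p)·4 = -7p + 4
  p - 1 = -7p + 4  ⇒  8p = 5  ⇒  p = 5/8.
The prey's mix must leave the predator indifferent between hunt Forest and hunt Meadow.
  the predator's payoff from hunt Forest: q·0 + (1−q)·3 = -3q + 3
  the predator's payoff from hunt Meadow: q·1 + (1−q)·(-4) = 5q - 4
  -3q + 3 = 5q - 4  ⇒  -8q = -7  ⇒  q = 7/8.

p = 5/8, q = 7/8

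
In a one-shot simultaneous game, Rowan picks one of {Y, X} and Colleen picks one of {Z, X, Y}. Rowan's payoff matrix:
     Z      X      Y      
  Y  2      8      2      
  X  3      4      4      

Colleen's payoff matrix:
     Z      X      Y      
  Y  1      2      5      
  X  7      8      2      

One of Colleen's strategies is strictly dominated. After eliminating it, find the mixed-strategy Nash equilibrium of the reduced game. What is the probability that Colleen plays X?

q = 1/3

Colleen's strategy Z is strictly dominated by X: 2 > 1 and 8 > 7. Eliminate Z.
For Rowan to be willing to mix, Rowan must be indifferent between Y and X, which pins down Colleen's mix.
  Rowan's payoff from Y: q·8 + (1−q)·2 = 6q + 2
  Rowan's payoff from X: q·4 + (1−q)·4 = 4
  6q + 2 = 4  ⇒  6q = 2  ⇒  q = 1/3.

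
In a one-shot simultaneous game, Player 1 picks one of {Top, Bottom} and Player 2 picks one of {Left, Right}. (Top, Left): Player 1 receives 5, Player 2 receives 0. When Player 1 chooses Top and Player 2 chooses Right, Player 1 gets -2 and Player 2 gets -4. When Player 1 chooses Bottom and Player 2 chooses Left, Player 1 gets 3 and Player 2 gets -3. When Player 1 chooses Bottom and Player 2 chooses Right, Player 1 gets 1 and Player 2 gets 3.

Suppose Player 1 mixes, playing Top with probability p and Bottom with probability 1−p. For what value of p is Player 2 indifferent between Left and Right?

p = 3/5

For Player 2 to be willing to mix, Player 2 must be indifferent between Left and Right, which pins down Player 1's mix.
  Player 2's expected payoff from Left: p·0 + (1−p)·(-3) = 3p - 3
  Player 2's expected payoff from Right: p·(-4) + (1−p)·3 = -7p + 3
  3p - 3 = -7p + 3  ⇒  10p = 6  ⇒  p = 3/5.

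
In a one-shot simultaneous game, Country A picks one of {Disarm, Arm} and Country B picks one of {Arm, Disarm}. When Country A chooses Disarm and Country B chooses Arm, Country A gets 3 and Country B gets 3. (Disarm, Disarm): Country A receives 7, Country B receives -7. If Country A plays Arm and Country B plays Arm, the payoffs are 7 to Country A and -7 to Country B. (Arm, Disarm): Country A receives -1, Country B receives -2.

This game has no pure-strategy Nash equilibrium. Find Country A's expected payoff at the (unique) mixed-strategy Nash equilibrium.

13/3

Country B's mix must leave Country A indifferent between Disarm and Arm.
  Country A's payoff from Disarm: q·3 + (1−q)·7 = -4q + 7
  Country A's payoff from Arm: q·7 + (1−q)·(-1) = 8q - 1
  -4q + 7 = 8q - 1  ⇒  -12q = -8  ⇒  q = 2/3.
At equilibrium Country A is indifferent across rows, so Country A's payoff equals the payoff from Disarm: (2/3)·3 + (1/3)·7 = 13/3.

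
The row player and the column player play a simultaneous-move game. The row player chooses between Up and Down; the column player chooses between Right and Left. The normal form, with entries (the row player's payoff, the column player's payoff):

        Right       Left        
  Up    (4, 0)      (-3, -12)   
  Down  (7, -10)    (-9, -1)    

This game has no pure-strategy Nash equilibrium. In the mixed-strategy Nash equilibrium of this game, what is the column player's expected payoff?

-40/7

The row player's mix must leave the column player indifferent between Right and Left.
  the column player's payoff from Right: p·0 + (1−p)·(-10) = 10p - 10
  the column player's payoff from Left: p·(-12) + (1−p)·(-1) = -11p - 1
  10p - 10 = -11p - 1  ⇒  21p = 9  ⇒  p = 3/7.
At equilibrium the column player is indifferent across columns, so the column player's payoff equals the payoff from Right: (3/7)·0 + (4/7)·(-10) = -40/7.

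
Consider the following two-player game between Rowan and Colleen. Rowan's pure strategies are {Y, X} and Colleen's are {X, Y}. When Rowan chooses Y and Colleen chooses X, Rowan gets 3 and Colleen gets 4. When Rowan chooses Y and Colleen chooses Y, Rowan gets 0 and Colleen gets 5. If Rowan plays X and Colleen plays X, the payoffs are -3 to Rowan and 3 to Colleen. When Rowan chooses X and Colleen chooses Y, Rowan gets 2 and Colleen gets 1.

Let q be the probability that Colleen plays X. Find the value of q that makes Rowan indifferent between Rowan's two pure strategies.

Rowan's indifference between Y and X determines Colleen's mixing probability q:
  Rowan's payoff to Y: q·3 + (1−q)·0 = 3q
  Rowan's payoff to X: q·(-3) + (1−q)·2 = -5q + 2
  3q = -5q + 2  ⇒  8q = 2  ⇒  q = 1/4.

q = 1/4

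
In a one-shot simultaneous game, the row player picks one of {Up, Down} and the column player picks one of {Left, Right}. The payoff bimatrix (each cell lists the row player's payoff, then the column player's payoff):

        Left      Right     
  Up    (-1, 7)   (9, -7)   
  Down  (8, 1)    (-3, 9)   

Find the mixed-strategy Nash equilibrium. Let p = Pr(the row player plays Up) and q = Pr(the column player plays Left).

p = 4/11, q = 4/7

In a mixed equilibrium the column player is indifferent between Left and Right; this condition fixes p.
  the column player's payoff to Left: p·7 + (1−p)·1 = 6p + 1
  the column player's payoff to Right: p·(-7) + (1−p)·9 = -16p + 9
  6p + 1 = -16p + 9  ⇒  22p = 8  ⇒  p = 4/11.
For the row player to be willing to mix, the row player must be indifferent between Up and Down, which pins down the column player's mix.
  the row player's payoff from Up: q·(-1) + (1−q)·9 = -10q + 9
  the row player's payoff from Down: q·8 + (1−q)·(-3) = 11q - 3
  -10q + 9 = 11q - 3  ⇒  -21q = -12  ⇒  q = 4/7.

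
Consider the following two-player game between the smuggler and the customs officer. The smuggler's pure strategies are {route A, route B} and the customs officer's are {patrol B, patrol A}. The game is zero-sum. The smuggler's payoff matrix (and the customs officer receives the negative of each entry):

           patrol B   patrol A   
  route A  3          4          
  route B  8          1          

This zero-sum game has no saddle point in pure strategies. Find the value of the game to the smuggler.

v = 29/8

For the smuggler to be willing to mix, the smuggler must be indifferent between route A and route B, which pins down the customs officer's mix.
  the smuggler's expected payoff from route A: q·3 + (1−q)·4 = -q + 4
  the smuggler's expected payoff from route B: q·8 + (1−q)·1 = 7q + 1
  -q + 4 = 7q + 1  ⇒  -8q = -3  ⇒  q = 3/8.
The value is the smuggler's expected payoff against this mix (using route A): (3/8)·3 + (5/8)·4 = 29/8.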